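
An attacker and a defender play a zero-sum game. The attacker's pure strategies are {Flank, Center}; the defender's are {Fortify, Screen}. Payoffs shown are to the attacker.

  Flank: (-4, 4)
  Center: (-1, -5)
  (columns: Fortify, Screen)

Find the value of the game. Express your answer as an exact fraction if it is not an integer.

-2

Row minima: Flank → -4, Center → -5; maximin = -4.
Column maxima: Fortify → -1, Screen → 4; minimax = -1.
-4 ≠ -1, so there is no saddle point; optimal play is mixed.
Let the attacker play Flank with probability p. Expected payoff against Fortify: (-4)p + (-1)(1−p) = −3p − 1; against Screen: 4p + (-5)(1−p) = 9p − 5.
Setting these equal: −3p − 1 = 9p − 5 ⇒ −12p = -4 ⇒ p = 1/3, and the value is (-3)·(1/3) − 1 = -2.
For the defender: with q = P(Fortify), equating Flank's and Center's payoffs gives −8q + 4 = 4q − 5 ⇒ q = 3/4.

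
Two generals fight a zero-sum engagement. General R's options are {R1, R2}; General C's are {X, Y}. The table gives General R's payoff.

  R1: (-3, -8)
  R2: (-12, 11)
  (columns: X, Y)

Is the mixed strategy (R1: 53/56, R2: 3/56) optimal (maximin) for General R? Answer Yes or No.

No

Against X this mix gives (53/56)·(-3) + (3/56)·(-12) = -195/56.
Against Y this mix gives (53/56)·(-8) + (3/56)·11 = -391/56.
General C will play Y, holding General R to -391/56. Shifting weight toward the row that does better against Y would raise this floor (the equalizing mix achieves -129/28 against both Y and X), so the proposed strategy is not optimal.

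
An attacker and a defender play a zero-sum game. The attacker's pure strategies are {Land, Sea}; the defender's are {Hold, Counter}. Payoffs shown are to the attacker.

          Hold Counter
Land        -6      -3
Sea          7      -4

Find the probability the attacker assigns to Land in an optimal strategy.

Row minima: Land → -6, Sea → -4; maximin = -4.
Column maxima: Hold → 7, Counter → -3; minimax = -3.
-4 ≠ -3, so there is no saddle point; optimal play is mixed.
Let the attacker play Land with probability p. Expected payoff against Hold: (-6)p + 7(1−p) = −13p + 7; against Counter: (-3)p + (-4)(1−p) = p − 4.
Setting these equal: −13p + 7 = p − 4 ⇒ −14p = -11 ⇒ p = 11/14, and the value is (-13)·(11/14) + 7 = -45/14.
For the defender: with q = P(Hold), equating Land's and Sea's payoffs gives −3q − 3 = 11q − 4 ⇒ q = 1/14.

11/14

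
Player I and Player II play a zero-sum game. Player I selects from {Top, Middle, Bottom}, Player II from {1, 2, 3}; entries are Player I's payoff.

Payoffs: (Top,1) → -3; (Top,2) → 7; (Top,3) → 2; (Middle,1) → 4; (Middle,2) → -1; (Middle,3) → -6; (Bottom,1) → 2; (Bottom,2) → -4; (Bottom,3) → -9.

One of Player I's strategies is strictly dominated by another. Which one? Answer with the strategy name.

Bottom

Middle gives a strictly higher payoff than Bottom against every column: 4 > 2, -1 > -4, -6 > -9.
So Bottom is strictly dominated and Player I never plays it.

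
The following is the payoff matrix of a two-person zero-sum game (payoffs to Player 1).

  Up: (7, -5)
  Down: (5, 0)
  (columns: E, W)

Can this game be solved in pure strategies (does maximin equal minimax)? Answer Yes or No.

Row minima: Up → -5, Down → 0; maximin = 0.
Column maxima: E → 7, W → 0; minimax = 0.
maximin = minimax = 0, so a saddle point exists.

Yes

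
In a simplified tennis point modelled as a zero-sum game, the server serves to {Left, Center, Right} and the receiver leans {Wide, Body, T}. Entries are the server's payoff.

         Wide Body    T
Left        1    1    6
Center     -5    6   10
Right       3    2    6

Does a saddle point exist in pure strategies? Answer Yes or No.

Row minima: Left → 1, Center → -5, Right → 2; maximin = 2.
Column maxima: Wide → 3, Body → 6, T → 10; minimax = 3.
2 ≠ 3, so no pure-strategy equilibrium exists.

No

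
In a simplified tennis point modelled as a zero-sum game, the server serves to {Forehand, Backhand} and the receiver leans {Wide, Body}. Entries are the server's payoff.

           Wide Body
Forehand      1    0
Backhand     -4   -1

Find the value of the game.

Row minima: Forehand → 0, Backhand → -4; maximin = 0.
Column maxima: Wide → 1, Body → 0; minimax = 0.
Since maximin = minimax = 0, there is a saddle point and the value is 0.

0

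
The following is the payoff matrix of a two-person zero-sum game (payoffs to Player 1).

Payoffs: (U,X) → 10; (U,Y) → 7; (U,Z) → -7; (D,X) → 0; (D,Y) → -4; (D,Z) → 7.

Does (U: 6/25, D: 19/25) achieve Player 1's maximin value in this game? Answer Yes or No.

Against X this mix gives (6/25)·10 + (19/25)·0 = 12/5.
Against Y this mix gives (6/25)·7 + (19/25)·(-4) = -34/25.
Against Z this mix gives (6/25)·(-7) + (19/25)·7 = 91/25.
Player 2 will play Y, holding Player 1 to -34/25. Shifting weight toward the row that does better against Y would raise this floor (the equalizing mix achieves 21/25 against both Y and Z), so the proposed strategy is not optimal.

No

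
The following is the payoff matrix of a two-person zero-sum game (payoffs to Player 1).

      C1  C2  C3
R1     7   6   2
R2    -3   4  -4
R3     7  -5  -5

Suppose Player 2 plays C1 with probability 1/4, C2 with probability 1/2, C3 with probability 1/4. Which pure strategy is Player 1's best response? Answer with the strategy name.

Expected payoff of R1: (1/4)·7 + (1/2)·6 + (1/4)·2 = 21/4.
Expected payoff of R2: (1/4)·(-3) + (1/2)·4 + (1/4)·(-4) = 1/4.
Expected payoff of R3: (1/4)·7 + (1/2)·(-5) + (1/4)·(-5) = -2.
The largest is 21/4, so Player 1's best response is R1.

R1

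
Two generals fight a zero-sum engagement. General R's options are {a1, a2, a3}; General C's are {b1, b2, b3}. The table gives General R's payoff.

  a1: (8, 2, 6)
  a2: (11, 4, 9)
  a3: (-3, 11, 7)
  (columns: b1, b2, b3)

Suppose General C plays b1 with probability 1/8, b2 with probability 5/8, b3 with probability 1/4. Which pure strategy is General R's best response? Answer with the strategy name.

a3

Expected payoff of a1: (1/8)·8 + (5/8)·2 + (1/4)·6 = 15/4.
Expected payoff of a2: (1/8)·11 + (5/8)·4 + (1/4)·9 = 49/8.
Expected payoff of a3: (1/8)·(-3) + (5/8)·11 + (1/4)·7 = 33/4.
The largest is 33/4, so General R's best response is a3.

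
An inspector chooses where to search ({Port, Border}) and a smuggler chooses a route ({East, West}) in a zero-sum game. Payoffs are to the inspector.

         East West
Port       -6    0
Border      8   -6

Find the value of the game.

-9/5

Row minima: Port → -6, Border → -6; maximin = -6.
Column maxima: East → 8, West → 0; minimax = 0.
-6 ≠ 0, so there is no saddle point; optimal play is mixed.
Let the inspector play Port with probability p. Expected payoff against East: (-6)p + 8(1−p) = −14p + 8; against West: 0p + (-6)(1−p) = 6p − 6.
Setting these equal: −14p + 8 = 6p − 6 ⇒ −20p = -14 ⇒ p = 7/10, and the value is (-14)·(7/10) + 8 = -9/5.
For the smuggler: with q = P(East), equating Port's and Border's payoffs gives −6q = 14q − 6 ⇒ q = 3/10.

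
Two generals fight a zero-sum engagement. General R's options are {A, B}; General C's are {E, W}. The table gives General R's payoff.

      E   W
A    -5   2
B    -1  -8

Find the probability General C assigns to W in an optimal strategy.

Row minima: A → -5, B → -8; maximin = -5.
Column maxima: E → -1, W → 2; minimax = -1.
-5 ≠ -1, so there is no saddle point; optimal play is mixed.
Let General R play A with probability p. Expected payoff against E: (-5)p + (-1)(1−p) = −4p − 1; against W: 2p + (-8)(1−p) = 10p − 8.
Setting these equal: −4p − 1 = 10p − 8 ⇒ −14p = -7 ⇒ p = 1/2, and the value is (-4)·(1/2) − 1 = -3.
For General C: with q = P(E), equating A's and B's payoffs gives −7q + 2 = 7q − 8 ⇒ q = 5/7.

2/7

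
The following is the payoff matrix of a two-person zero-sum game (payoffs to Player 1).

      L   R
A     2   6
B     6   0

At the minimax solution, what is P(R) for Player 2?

2/5

Row minima: A → 2, B → 0; maximin = 2.
Column maxima: L → 6, R → 6; minimax = 6.
2 ≠ 6, so there is no saddle point; optimal play is mixed.
Let Player 1 play A with probability p. Expected payoff against L: 2p + 6(1−p) = −4p + 6; against R: 6p + 0(1−p) = 6p.
Setting these equal: −4p + 6 = 6p ⇒ −10p = -6 ⇒ p = 3/5, and the value is (-4)·(3/5) + 6 = 18/5.
For Player 2: with q = P(L), equating A's and B's payoffs gives −4q + 6 = 6q ⇒ q = 3/5.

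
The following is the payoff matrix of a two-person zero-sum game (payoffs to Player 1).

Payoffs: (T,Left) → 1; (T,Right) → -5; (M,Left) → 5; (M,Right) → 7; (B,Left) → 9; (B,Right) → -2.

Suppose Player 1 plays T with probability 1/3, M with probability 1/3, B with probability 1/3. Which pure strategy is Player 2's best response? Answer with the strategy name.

Right

If Player 2 plays Left, Player 1's expected payoff is (1/3)·1 + (1/3)·5 + (1/3)·9 = 5.
If Player 2 plays Right, Player 1's expected payoff is (1/3)·(-5) + (1/3)·7 + (1/3)·(-2) = 0.
Player 2 minimizes Player 1's payoff; the smallest is 0, so the best response is Right.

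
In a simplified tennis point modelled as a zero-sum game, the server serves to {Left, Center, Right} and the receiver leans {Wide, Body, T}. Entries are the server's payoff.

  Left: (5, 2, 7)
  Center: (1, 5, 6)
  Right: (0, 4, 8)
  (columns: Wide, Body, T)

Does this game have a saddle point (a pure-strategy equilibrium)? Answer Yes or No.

Row minima: Left → 2, Center → 1, Right → 0; maximin = 2.
Column maxima: Wide → 5, Body → 5, T → 8; minimax = 5.
2 ≠ 5, so no pure-strategy equilibrium exists.

No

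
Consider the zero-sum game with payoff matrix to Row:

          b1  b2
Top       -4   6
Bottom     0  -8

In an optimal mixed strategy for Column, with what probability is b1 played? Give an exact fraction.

Row minima: Top → -4, Bottom → -8; maximin = -4.
Column maxima: b1 → 0, b2 → 6; minimax = 0.
-4 ≠ 0, so there is no saddle point; optimal play is mixed.
Let Row play Top with probability p. Expected payoff against b1: (-4)p + 0(1−p) = −4p; against b2: 6p + (-8)(1−p) = 14p − 8.
Setting these equal: −4p = 14p − 8 ⇒ −18p = -8 ⇒ p = 4/9, and the value is (-4)·(4/9) = -16/9.
For Column: with q = P(b1), equating Top's and Bottom's payoffs gives −10q + 6 = 8q − 8 ⇒ q = 7/9.

7/9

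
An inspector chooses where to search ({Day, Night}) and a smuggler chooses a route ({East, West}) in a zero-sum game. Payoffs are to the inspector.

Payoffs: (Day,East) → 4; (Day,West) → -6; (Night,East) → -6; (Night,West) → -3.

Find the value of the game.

Row minima: Day → -6, Night → -6; maximin = -6.
Column maxima: East → 4, West → -3; minimax = -3.
-6 ≠ -3, so there is no saddle point; optimal play is mixed.
Let the inspector play Day with probability p. Expected payoff against East: 4p + (-6)(1−p) = 10p − 6; against West: (-6)p + (-3)(1−p) = −3p − 3.
Setting these equal: 10p − 6 = −3p − 3 ⇒ 13p = 3 ⇒ p = 3/13, and the value is (10)·(3/13) − 6 = -48/13.
For the smuggler: with q = P(East), equating Day's and Night's payoffs gives 10q − 6 = −3q − 3 ⇒ q = 3/13.

-48/13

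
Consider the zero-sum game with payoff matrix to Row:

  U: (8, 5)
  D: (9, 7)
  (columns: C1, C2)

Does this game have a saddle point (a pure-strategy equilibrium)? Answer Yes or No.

Yes

Row minima: U → 5, D → 7; maximin = 7.
Column maxima: C1 → 9, C2 → 7; minimax = 7.
maximin = minimax = 7, so a saddle point exists.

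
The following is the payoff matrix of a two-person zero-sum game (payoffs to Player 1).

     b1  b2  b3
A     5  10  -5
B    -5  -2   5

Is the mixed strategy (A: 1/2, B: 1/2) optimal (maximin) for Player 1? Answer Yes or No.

Yes

Against b1 this mix gives (1/2)·5 + (1/2)·(-5) = 0.
Against b2 this mix gives (1/2)·10 + (1/2)·(-2) = 4.
Against b3 this mix gives (1/2)·(-5) + (1/2)·5 = 0.
All of Player 2's active replies (b1, b3) yield 0, and no column does worse for Player 1. The mix makes Player 2 indifferent and guarantees 0, so it is optimal.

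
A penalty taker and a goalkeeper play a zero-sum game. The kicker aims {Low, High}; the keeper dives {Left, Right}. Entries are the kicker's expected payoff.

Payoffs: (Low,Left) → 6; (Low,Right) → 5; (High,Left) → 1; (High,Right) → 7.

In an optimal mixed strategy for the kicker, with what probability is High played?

Row minima: Low → 5, High → 1; maximin = 5.
Column maxima: Left → 6, Right → 7; minimax = 6.
5 ≠ 6, so there is no saddle point; optimal play is mixed.
Let the kicker play Low with probability p. Expected payoff against Left: 6p + 1(1−p) = 5p + 1; against Right: 5p + 7(1−p) = −2p + 7.
Setting these equal: 5p + 1 = −2p + 7 ⇒ 7p = 6 ⇒ p = 6/7, and the value is (5)·(6/7) + 1 = 37/7.
For the keeper: with q = P(Left), equating Low's and High's payoffs gives q + 5 = −6q + 7 ⇒ q = 2/7.

1/7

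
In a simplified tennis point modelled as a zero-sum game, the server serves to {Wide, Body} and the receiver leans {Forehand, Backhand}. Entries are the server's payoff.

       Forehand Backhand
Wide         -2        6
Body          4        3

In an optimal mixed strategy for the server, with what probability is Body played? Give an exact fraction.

8/9

Row minima: Wide → -2, Body → 3; maximin = 3.
Column maxima: Forehand → 4, Backhand → 6; minimax = 4.
3 ≠ 4, so there is no saddle point; optimal play is mixed.
Let the server play Wide with probability p. Expected payoff against Forehand: (-2)p + 4(1−p) = −6p + 4; against Backhand: 6p + 3(1−p) = 3p + 3.
Setting these equal: −6p + 4 = 3p + 3 ⇒ −9p = -1 ⇒ p = 1/9, and the value is (-6)·(1/9) + 4 = 10/3.
For the receiver: with q = P(Forehand), equating Wide's and Body's payoffs gives −8q + 6 = q + 3 ⇒ q = 1/3.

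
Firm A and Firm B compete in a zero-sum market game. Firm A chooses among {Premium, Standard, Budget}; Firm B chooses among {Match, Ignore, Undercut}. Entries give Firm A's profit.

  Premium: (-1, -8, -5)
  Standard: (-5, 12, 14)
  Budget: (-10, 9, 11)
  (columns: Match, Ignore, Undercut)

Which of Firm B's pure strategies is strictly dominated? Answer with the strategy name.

Ignore holds Firm A's payoff strictly below Undercut in every row: -8 < -5, 12 < 14, 9 < 11.
So Undercut is strictly dominated for Firm B.

Undercut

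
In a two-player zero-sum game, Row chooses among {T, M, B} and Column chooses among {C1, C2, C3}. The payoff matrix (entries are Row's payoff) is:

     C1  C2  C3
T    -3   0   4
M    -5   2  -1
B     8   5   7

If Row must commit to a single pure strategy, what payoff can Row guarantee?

Row minima: T → -3, M → -5, B → 5.
The best of these is 5.

5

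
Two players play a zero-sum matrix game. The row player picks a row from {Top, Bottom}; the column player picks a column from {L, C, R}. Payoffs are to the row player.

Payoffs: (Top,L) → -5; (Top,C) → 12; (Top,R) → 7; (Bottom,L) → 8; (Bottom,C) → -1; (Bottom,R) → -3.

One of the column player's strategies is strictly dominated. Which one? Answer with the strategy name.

R holds the row player's payoff strictly below C in every row: 7 < 12, -3 < -1.
So C is strictly dominated for the column player.

C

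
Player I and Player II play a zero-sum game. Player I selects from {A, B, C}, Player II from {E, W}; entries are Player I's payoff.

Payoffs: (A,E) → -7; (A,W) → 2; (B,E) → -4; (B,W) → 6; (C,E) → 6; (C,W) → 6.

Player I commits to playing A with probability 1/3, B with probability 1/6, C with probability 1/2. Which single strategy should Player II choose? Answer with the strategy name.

If Player II plays E, Player I's expected payoff is (1/3)·(-7) + (1/6)·(-4) + (1/2)·6 = 0.
If Player II plays W, Player I's expected payoff is (1/3)·2 + (1/6)·6 + (1/2)·6 = 14/3.
Player II minimizes Player I's payoff; the smallest is 0, so the best response is E.

E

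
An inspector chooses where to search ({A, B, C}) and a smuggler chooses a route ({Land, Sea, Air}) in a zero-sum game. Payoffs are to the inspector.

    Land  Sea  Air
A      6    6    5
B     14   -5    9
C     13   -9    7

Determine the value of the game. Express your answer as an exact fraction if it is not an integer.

Row minima: A → 5, B → -5, C → -9; maximin = 5.
Column maxima: Land → 14, Sea → 6, Air → 9; minimax = 6.
5 ≠ 6, so there is no saddle point; optimal play is mixed.
C is strictly dominated by B, so the inspector never plays it.
Land is strictly dominated by Air (it gives the inspector strictly more in every row), so the smuggler never plays it.
On the remaining 2×2 (A, B vs Sea, Air):
Let the inspector play A with probability p. Expected payoff against Sea: 6p + (-5)(1−p) = 11p − 5; against Air: 5p + 9(1−p) = −4p + 9.
Setting these equal: 11p − 5 = −4p + 9 ⇒ 15p = 14 ⇒ p = 14/15, and the value is (11)·(14/15) − 5 = 79/15.
For the smuggler: with q = P(Sea), equating A's and B's payoffs gives q + 5 = −14q + 9 ⇒ q = 4/15.

79/15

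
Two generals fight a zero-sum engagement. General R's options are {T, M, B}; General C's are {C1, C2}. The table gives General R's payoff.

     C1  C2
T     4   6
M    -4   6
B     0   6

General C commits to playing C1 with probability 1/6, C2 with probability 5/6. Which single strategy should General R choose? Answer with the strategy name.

Expected payoff of T: (1/6)·4 + (5/6)·6 = 17/3.
Expected payoff of M: (1/6)·(-4) + (5/6)·6 = 13/3.
Expected payoff of B: (1/6)·0 + (5/6)·6 = 5.
The largest is 17/3, so General R's best response is T.

T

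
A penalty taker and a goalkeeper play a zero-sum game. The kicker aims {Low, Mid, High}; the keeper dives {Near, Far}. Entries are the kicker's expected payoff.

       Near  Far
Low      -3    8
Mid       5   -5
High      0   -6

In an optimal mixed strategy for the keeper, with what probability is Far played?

Row minima: Low → -3, Mid → -5, High → -6; maximin = -3.
Column maxima: Near → 5, Far → 8; minimax = 5.
-3 ≠ 5, so there is no saddle point; optimal play is mixed.
High is strictly dominated by Mid, so the kicker never plays it.
On the remaining 2×2 (Low, Mid vs Near, Far):
Let the kicker play Low with probability p. Expected payoff against Near: (-3)p + 5(1−p) = −8p + 5; against Far: 8p + (-5)(1−p) = 13p − 5.
Setting these equal: −8p + 5 = 13p − 5 ⇒ −21p = -10 ⇒ p = 10/21, and the value is (-8)·(10/21) + 5 = 25/21.
For the keeper: with q = P(Near), equating Low's and Mid's payoffs gives −11q + 8 = 10q − 5 ⇒ q = 13/21.

8/21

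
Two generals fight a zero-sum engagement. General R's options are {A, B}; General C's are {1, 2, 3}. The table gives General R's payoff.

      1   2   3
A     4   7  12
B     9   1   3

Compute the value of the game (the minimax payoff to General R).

59/11

Row minima: A → 4, B → 1; maximin = 4.
Column maxima: 1 → 9, 2 → 7, 3 → 12; minimax = 7.
4 ≠ 7, so there is no saddle point; optimal play is mixed.
3 is strictly dominated by 2 (it gives General R strictly more in every row), so General C never plays it.
On the remaining 2×2 (A, B vs 1, 2):
Let General R play A with probability p. Expected payoff against 1: 4p + 9(1−p) = −5p + 9; against 2: 7p + 1(1−p) = 6p + 1.
Setting these equal: −5p + 9 = 6p + 1 ⇒ −11p = -8 ⇒ p = 8/11, and the value is (-5)·(8/11) + 9 = 59/11.
For General C: with q = P(1), equating A's and B's payoffs gives −3q + 7 = 8q + 1 ⇒ q = 6/11.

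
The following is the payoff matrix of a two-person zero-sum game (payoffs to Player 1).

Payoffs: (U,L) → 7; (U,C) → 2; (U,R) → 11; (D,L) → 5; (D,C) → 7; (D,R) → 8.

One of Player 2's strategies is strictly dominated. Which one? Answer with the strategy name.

R

L holds Player 1's payoff strictly below R in every row: 7 < 11, 5 < 8.
So R is strictly dominated for Player 2.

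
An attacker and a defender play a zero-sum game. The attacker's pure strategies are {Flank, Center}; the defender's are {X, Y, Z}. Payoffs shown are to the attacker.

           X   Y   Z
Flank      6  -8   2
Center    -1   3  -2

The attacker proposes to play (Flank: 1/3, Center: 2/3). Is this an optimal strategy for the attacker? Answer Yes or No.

Yes

Against X this mix gives (1/3)·6 + (2/3)·(-1) = 4/3.
Against Y this mix gives (1/3)·(-8) + (2/3)·3 = -2/3.
Against Z this mix gives (1/3)·2 + (2/3)·(-2) = -2/3.
All of the defender's active replies (Y, Z) yield -2/3, and no column does worse for the attacker. The mix makes the defender indifferent and guarantees -2/3, so it is optimal.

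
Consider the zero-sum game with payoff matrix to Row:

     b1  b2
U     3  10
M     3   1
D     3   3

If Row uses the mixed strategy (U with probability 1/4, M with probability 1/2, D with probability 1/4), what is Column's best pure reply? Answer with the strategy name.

b1

If Column plays b1, Row's expected payoff is (1/4)·3 + (1/2)·3 + (1/4)·3 = 3.
If Column plays b2, Row's expected payoff is (1/4)·10 + (1/2)·1 + (1/4)·3 = 15/4.
Column minimizes Row's payoff; the smallest is 3, so the best response is b1.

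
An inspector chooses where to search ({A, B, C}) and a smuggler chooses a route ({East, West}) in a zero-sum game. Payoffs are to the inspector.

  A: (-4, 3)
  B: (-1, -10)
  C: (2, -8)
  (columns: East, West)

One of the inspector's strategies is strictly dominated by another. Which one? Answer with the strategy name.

B

C gives a strictly higher payoff than B against every column: 2 > -1, -8 > -10.
So B is strictly dominated and the inspector never plays it.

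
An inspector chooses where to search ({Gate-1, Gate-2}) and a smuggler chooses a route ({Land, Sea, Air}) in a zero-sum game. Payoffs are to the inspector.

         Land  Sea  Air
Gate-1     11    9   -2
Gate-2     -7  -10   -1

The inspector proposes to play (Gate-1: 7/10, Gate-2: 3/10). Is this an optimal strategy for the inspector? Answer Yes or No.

No

Against Land this mix gives (7/10)·11 + (3/10)·(-7) = 28/5.
Against Sea this mix gives (7/10)·9 + (3/10)·(-10) = 33/10.
Against Air this mix gives (7/10)·(-2) + (3/10)·(-1) = -17/10.
The smuggler will play Air, holding the inspector to -17/10. Shifting weight toward the row that does better against Air would raise this floor (the equalizing mix achieves -29/20 against both Air and Sea), so the proposed strategy is not optimal.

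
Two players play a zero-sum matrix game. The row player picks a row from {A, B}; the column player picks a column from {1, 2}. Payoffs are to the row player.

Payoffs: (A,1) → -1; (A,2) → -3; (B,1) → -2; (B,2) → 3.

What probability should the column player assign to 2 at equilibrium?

Row minima: A → -3, B → -2; maximin = -2.
Column maxima: 1 → -1, 2 → 3; minimax = -1.
-2 ≠ -1, so there is no saddle point; optimal play is mixed.
Let the row player play A with probability p. Expected payoff against 1: (-1)p + (-2)(1−p) = p − 2; against 2: (-3)p + 3(1−p) = −6p + 3.
Setting these equal: p − 2 = −6p + 3 ⇒ 7p = 5 ⇒ p = 5/7, and the value is (1)·(5/7) − 2 = -9/7.
For the column player: with q = P(1), equating A's and B's payoffs gives 2q − 3 = −5q + 3 ⇒ q = 6/7.

1/7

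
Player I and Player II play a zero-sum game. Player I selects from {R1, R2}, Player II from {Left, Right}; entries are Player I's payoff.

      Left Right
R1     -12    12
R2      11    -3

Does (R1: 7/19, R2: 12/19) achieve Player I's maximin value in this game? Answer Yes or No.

Yes

Against Left this mix gives (7/19)·(-12) + (12/19)·11 = 48/19.
Against Right this mix gives (7/19)·12 + (12/19)·(-3) = 48/19.
All of Player II's active replies (Left, Right) yield 48/19, and no column does worse for Player I. The mix makes Player II indifferent and guarantees 48/19, so it is optimal.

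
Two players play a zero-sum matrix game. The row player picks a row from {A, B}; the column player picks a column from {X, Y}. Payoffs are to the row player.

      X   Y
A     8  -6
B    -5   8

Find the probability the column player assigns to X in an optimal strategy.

Row minima: A → -6, B → -5; maximin = -5.
Column maxima: X → 8, Y → 8; minimax = 8.
-5 ≠ 8, so there is no saddle point; optimal play is mixed.
Let the row player play A with probability p. Expected payoff against X: 8p + (-5)(1−p) = 13p − 5; against Y: (-6)p + 8(1−p) = −14p + 8.
Setting these equal: 13p − 5 = −14p + 8 ⇒ 27p = 13 ⇒ p = 13/27, and the value is (13)·(13/27) − 5 = 34/27.
For the column player: with q = P(X), equating A's and B's payoffs gives 14q − 6 = −13q + 8 ⇒ q = 14/27.

14/27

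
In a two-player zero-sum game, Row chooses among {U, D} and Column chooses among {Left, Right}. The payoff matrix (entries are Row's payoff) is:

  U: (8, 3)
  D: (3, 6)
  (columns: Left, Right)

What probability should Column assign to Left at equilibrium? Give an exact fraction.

Row minima: U → 3, D → 3; maximin = 3.
Column maxima: Left → 8, Right → 6; minimax = 6.
3 ≠ 6, so there is no saddle point; optimal play is mixed.
Let Row play U with probability p. Expected payoff against Left: 8p + 3(1−p) = 5p + 3; against Right: 3p + 6(1−p) = −3p + 6.
Setting these equal: 5p + 3 = −3p + 6 ⇒ 8p = 3 ⇒ p = 3/8, and the value is (5)·(3/8) + 3 = 39/8.
For Column: with q = P(Left), equating U's and D's payoffs gives 5q + 3 = −3q + 6 ⇒ q = 3/8.

3/8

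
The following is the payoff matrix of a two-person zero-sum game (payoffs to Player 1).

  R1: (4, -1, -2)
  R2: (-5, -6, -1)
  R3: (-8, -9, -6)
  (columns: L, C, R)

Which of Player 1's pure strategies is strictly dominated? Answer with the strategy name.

R1 gives a strictly higher payoff than R3 against every column: 4 > -8, -1 > -9, -2 > -6.
So R3 is strictly dominated and Player 1 never plays it.

R3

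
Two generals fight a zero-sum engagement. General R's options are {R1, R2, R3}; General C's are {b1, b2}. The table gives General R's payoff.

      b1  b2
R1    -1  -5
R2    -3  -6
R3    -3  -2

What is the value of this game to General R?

-13/5

Row minima: R1 → -5, R2 → -6, R3 → -3; maximin = -3.
Column maxima: b1 → -1, b2 → -2; minimax = -2.
-3 ≠ -2, so there is no saddle point; optimal play is mixed.
R2 is strictly dominated by R1, so General R never plays it.
On the remaining 2×2 (R1, R3 vs b1, b2):
Let General R play R1 with probability p. Expected payoff against b1: (-1)p + (-3)(1−p) = 2p − 3; against b2: (-5)p + (-2)(1−p) = −3p − 2.
Setting these equal: 2p − 3 = −3p − 2 ⇒ 5p = 1 ⇒ p = 1/5, and the value is (2)·(1/5) − 3 = -13/5.
For General C: with q = P(b1), equating R1's and R3's payoffs gives 4q − 5 = −q − 2 ⇒ q = 3/5.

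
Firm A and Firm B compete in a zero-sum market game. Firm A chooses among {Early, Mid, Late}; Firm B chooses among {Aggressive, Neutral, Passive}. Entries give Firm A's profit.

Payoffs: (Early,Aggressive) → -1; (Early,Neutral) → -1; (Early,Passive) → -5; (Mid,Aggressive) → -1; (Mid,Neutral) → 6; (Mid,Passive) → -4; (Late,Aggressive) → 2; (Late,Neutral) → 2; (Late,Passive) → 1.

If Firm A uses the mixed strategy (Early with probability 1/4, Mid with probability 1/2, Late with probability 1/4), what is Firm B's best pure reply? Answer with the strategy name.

If Firm B plays Aggressive, Firm A's expected payoff is (1/4)·(-1) + (1/2)·(-1) + (1/4)·2 = -1/4.
If Firm B plays Neutral, Firm A's expected payoff is (1/4)·(-1) + (1/2)·6 + (1/4)·2 = 13/4.
If Firm B plays Passive, Firm A's expected payoff is (1/4)·(-5) + (1/2)·(-4) + (1/4)·1 = -3.
Firm B minimizes Firm A's payoff; the smallest is -3, so the best response is Passive.

Passive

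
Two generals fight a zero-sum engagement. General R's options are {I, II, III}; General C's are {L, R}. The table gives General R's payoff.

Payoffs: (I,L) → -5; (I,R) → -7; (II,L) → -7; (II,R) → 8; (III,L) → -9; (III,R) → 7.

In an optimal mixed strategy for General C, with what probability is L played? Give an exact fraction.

15/17

Row minima: I → -7, II → -7, III → -9; maximin = -7.
Column maxima: L → -5, R → 8; minimax = -5.
-7 ≠ -5, so there is no saddle point; optimal play is mixed.
III is strictly dominated by II, so General R never plays it.
On the remaining 2×2 (I, II vs L, R):
Let General R play I with probability p. Expected payoff against L: (-5)p + (-7)(1−p) = 2p − 7; against R: (-7)p + 8(1−p) = −15p + 8.
Setting these equal: 2p − 7 = −15p + 8 ⇒ 17p = 15 ⇒ p = 15/17, and the value is (2)·(15/17) − 7 = -89/17.
For General C: with q = P(L), equating I's and II's payoffs gives 2q − 7 = −15q + 8 ⇒ q = 15/17.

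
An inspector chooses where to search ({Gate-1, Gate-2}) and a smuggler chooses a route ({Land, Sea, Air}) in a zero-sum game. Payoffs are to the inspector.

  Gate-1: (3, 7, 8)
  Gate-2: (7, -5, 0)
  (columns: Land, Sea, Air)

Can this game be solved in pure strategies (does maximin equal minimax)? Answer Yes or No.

Row minima: Gate-1 → 3, Gate-2 → -5; maximin = 3.
Column maxima: Land → 7, Sea → 7, Air → 8; minimax = 7.
3 ≠ 7, so no pure-strategy equilibrium exists.

No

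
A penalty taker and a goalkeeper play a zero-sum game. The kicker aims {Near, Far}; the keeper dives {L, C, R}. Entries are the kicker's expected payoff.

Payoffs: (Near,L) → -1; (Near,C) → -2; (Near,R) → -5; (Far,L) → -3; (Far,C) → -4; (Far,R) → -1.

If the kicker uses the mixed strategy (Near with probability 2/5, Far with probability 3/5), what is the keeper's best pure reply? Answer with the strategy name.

If the keeper plays L, the kicker's expected payoff is (2/5)·(-1) + (3/5)·(-3) = -11/5.
If the keeper plays C, the kicker's expected payoff is (2/5)·(-2) + (3/5)·(-4) = -16/5.
If the keeper plays R, the kicker's expected payoff is (2/5)·(-5) + (3/5)·(-1) = -13/5.
The keeper minimizes the kicker's payoff; the smallest is -16/5, so the best response is C.

C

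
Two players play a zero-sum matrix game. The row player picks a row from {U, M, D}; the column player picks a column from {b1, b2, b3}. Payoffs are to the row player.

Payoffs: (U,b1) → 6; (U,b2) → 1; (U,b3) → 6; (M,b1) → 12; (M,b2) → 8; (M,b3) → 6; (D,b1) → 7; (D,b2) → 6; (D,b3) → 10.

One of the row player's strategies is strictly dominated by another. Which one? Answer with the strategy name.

U

D gives a strictly higher payoff than U against every column: 7 > 6, 6 > 1, 10 > 6.
So U is strictly dominated and the row player never plays it.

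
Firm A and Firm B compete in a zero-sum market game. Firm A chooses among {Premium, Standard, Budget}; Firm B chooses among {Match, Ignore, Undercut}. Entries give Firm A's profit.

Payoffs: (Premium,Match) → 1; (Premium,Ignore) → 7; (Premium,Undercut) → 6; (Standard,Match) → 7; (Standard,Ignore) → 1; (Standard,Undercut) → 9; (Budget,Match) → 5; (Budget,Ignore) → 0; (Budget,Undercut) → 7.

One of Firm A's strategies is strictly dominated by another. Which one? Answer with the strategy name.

Budget

Standard gives a strictly higher payoff than Budget against every column: 7 > 5, 1 > 0, 9 > 7.
So Budget is strictly dominated and Firm A never plays it.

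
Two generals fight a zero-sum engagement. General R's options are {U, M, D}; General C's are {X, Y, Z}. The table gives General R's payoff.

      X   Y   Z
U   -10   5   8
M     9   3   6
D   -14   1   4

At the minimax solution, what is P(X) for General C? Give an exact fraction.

2/21

Row minima: U → -10, M → 3, D → -14; maximin = 3.
Column maxima: X → 9, Y → 5, Z → 8; minimax = 5.
3 ≠ 5, so there is no saddle point; optimal play is mixed.
D is strictly dominated by U, so General R never plays it.
Z is strictly dominated by Y (it gives General R strictly more in every row), so General C never plays it.
On the remaining 2×2 (U, M vs X, Y):
Let General R play U with probability p. Expected payoff against X: (-10)p + 9(1−p) = −19p + 9; against Y: 5p + 3(1−p) = 2p + 3.
Setting these equal: −19p + 9 = 2p + 3 ⇒ −21p = -6 ⇒ p = 2/7, and the value is (-19)·(2/7) + 9 = 25/7.
For General C: with q = P(X), equating U's and M's payoffs gives −15q + 5 = 6q + 3 ⇒ q = 2/21.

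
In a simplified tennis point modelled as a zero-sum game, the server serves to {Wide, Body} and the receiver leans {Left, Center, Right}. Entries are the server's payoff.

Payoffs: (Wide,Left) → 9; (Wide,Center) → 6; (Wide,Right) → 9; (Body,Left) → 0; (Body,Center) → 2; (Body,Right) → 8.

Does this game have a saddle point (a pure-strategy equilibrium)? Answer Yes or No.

Yes

Row minima: Wide → 6, Body → 0; maximin = 6.
Column maxima: Left → 9, Center → 6, Right → 9; minimax = 6.
maximin = minimax = 6, so a saddle point exists.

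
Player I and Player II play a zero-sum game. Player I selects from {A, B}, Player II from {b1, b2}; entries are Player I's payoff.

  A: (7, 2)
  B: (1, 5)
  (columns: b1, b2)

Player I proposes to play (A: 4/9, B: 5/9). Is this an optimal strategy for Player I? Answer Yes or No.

Against b1 this mix gives (4/9)·7 + (5/9)·1 = 11/3.
Against b2 this mix gives (4/9)·2 + (5/9)·5 = 11/3.
All of Player II's active replies (b1, b2) yield 11/3, and no column does worse for Player I. The mix makes Player II indifferent and guarantees 11/3, so it is optimal.

Yes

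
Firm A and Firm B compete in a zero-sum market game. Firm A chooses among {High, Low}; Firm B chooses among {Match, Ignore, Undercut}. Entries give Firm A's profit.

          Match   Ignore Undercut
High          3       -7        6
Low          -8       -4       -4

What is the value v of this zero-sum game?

-34/7

Row minima: High → -7, Low → -8; maximin = -7.
Column maxima: Match → 3, Ignore → -4, Undercut → 6; minimax = -4.
-7 ≠ -4, so there is no saddle point; optimal play is mixed.
Undercut is strictly dominated by Match (it gives Firm A strictly more in every row), so Firm B never plays it.
On the remaining 2×2 (High, Low vs Match, Ignore):
Let Firm A play High with probability p. Expected payoff against Match: 3p + (-8)(1−p) = 11p − 8; against Ignore: (-7)p + (-4)(1−p) = −3p − 4.
Setting these equal: 11p − 8 = −3p − 4 ⇒ 14p = 4 ⇒ p = 2/7, and the value is (11)·(2/7) − 8 = -34/7.
For Firm B: with q = P(Match), equating High's and Low's payoffs gives 10q − 7 = −4q − 4 ⇒ q = 3/14.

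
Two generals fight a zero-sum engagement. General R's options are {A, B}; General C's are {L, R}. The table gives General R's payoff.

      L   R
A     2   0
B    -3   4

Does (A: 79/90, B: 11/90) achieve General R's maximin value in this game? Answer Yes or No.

No

Against L this mix gives (79/90)·2 + (11/90)·(-3) = 25/18.
Against R this mix gives (79/90)·0 + (11/90)·4 = 22/45.
General C will play R, holding General R to 22/45. Shifting weight toward the row that does better against R would raise this floor (the equalizing mix achieves 8/9 against both R and L), so the proposed strategy is not optimal.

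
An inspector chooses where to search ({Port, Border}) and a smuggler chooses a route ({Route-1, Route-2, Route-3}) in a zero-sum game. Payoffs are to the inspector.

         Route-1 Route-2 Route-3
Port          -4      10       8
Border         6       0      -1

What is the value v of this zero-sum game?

44/19

Row minima: Port → -4, Border → -1; maximin = -1.
Column maxima: Route-1 → 6, Route-2 → 10, Route-3 → 8; minimax = 6.
-1 ≠ 6, so there is no saddle point; optimal play is mixed.
Route-2 is strictly dominated by Route-3 (it gives the inspector strictly more in every row), so the smuggler never plays it.
On the remaining 2×2 (Port, Border vs Route-1, Route-3):
Let the inspector play Port with probability p. Expected payoff against Route-1: (-4)p + 6(1−p) = −10p + 6; against Route-3: 8p + (-1)(1−p) = 9p − 1.
Setting these equal: −10p + 6 = 9p − 1 ⇒ −19p = -7 ⇒ p = 7/19, and the value is (-10)·(7/19) + 6 = 44/19.
For the smuggler: with q = P(Route-1), equating Port's and Border's payoffs gives −12q + 8 = 7q − 1 ⇒ q = 9/19.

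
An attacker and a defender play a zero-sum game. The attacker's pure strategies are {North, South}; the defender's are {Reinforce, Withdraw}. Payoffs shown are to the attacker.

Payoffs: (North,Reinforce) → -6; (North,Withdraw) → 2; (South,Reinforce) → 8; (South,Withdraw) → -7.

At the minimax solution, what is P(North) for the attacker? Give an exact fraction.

15/23

Row minima: North → -6, South → -7; maximin = -6.
Column maxima: Reinforce → 8, Withdraw → 2; minimax = 2.
-6 ≠ 2, so there is no saddle point; optimal play is mixed.
Let the attacker play North with probability p. Expected payoff against Reinforce: (-6)p + 8(1−p) = −14p + 8; against Withdraw: 2p + (-7)(1−p) = 9p − 7.
Setting these equal: −14p + 8 = 9p − 7 ⇒ −23p = -15 ⇒ p = 15/23, and the value is (-14)·(15/23) + 8 = -26/23.
For the defender: with q = P(Reinforce), equating North's and South's payoffs gives −8q + 2 = 15q − 7 ⇒ q = 9/23.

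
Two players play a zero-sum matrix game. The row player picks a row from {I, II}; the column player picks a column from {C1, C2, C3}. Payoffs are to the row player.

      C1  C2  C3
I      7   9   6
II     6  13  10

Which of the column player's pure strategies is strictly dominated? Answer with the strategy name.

C1 holds the row player's payoff strictly below C2 in every row: 7 < 9, 6 < 13.
So C2 is strictly dominated for the column player.

C2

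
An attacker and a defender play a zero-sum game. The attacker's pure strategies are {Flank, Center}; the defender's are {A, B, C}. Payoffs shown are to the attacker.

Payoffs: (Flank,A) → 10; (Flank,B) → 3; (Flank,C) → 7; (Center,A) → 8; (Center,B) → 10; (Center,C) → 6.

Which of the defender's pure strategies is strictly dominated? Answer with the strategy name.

C holds the attacker's payoff strictly below A in every row: 7 < 10, 6 < 8.
So A is strictly dominated for the defender.

A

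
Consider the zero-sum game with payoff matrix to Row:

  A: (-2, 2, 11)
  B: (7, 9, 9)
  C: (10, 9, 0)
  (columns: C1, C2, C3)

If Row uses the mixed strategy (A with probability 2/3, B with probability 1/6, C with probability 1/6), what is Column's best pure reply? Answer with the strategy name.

If Column plays C1, Row's expected payoff is (2/3)·(-2) + (1/6)·7 + (1/6)·10 = 3/2.
If Column plays C2, Row's expected payoff is (2/3)·2 + (1/6)·9 + (1/6)·9 = 13/3.
If Column plays C3, Row's expected payoff is (2/3)·11 + (1/6)·9 + (1/6)·0 = 53/6.
Column minimizes Row's payoff; the smallest is 3/2, so the best response is C1.

C1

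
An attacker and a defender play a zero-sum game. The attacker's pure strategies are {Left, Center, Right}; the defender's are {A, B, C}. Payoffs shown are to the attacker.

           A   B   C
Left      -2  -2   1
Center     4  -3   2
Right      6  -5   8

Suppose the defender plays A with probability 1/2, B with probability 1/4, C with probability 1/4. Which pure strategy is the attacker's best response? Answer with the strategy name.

Right

Expected payoff of Left: (1/2)·(-2) + (1/4)·(-2) + (1/4)·1 = -5/4.
Expected payoff of Center: (1/2)·4 + (1/4)·(-3) + (1/4)·2 = 7/4.
Expected payoff of Right: (1/2)·6 + (1/4)·(-5) + (1/4)·8 = 15/4.
The largest is 15/4, so the attacker's best response is Right.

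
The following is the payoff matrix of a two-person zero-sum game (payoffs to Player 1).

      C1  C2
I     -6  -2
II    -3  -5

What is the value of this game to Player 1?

-4

Row minima: I → -6, II → -5; maximin = -5.
Column maxima: C1 → -3, C2 → -2; minimax = -3.
-5 ≠ -3, so there is no saddle point; optimal play is mixed.
Let Player 1 play I with probability p. Expected payoff against C1: (-6)p + (-3)(1−p) = −3p − 3; against C2: (-2)p + (-5)(1−p) = 3p − 5.
Setting these equal: −3p − 3 = 3p − 5 ⇒ −6p = -2 ⇒ p = 1/3, and the value is (-3)·(1/3) − 3 = -4.
For Player 2: with q = P(C1), equating I's and II's payoffs gives −4q − 2 = 2q − 5 ⇒ q = 1/2.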